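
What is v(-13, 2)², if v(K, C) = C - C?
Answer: 0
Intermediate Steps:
v(K, C) = 0
v(-13, 2)² = 0² = 0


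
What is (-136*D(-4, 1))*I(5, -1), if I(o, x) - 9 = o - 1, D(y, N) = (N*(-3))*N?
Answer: 5304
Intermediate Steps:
D(y, N) = -3*N² (D(y, N) = (-3*N)*N = -3*N²)
I(o, x) = 8 + o (I(o, x) = 9 + (o - 1) = 9 + (-1 + o) = 8 + o)
(-136*D(-4, 1))*I(5, -1) = (-136*(-3*1²))*(8 + 5) = -136*(-3*1)*13 = -136*(-3)*13 = -34*(-12)*13 = 408*13 = 5304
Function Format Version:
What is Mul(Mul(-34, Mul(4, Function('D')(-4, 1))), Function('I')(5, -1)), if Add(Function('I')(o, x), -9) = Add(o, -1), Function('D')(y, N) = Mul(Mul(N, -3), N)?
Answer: 5304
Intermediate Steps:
Function('D')(y, N) = Mul(-3, Pow(N, 2)) (Function('D')(y, N) = Mul(Mul(-3, N), N) = Mul(-3, Pow(N, 2)))
Function('I')(o, x) = Add(8, o) (Function('I')(o, x) = Add(9, Add(o, -1)) = Add(9, Add(-1, o)) = Add(8, o))
Mul(Mul(-34, Mul(4, Function('D')(-4, 1))), Function('I')(5, -1)) = Mul(Mul(-34, Mul(4, Mul(-3, Pow(1, 2)))), Add(8, 5)) = Mul(Mul(-34, Mul(4, Mul(-3, 1))), 13) = Mul(Mul(-34, Mul(4, -3)), 13) = Mul(Mul(-34, -12), 13) = Mul(408, 13) = 5304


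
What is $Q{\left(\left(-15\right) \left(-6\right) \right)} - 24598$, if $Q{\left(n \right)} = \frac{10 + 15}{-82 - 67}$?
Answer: $- \frac{3665127}{149} \approx -24598.0$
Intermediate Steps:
$Q{\left(n \right)} = - \frac{25}{149}$ ($Q{\left(n \right)} = \frac{25}{-149} = 25 \left(- \frac{1}{149}\right) = - \frac{25}{149}$)
$Q{\left(\left(-15\right) \left(-6\right) \right)} - 24598 = - \frac{25}{149} - 24598 = - \frac{3665127}{149}$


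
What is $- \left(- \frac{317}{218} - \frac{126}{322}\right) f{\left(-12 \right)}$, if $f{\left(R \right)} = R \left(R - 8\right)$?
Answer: $\frac{1110360}{2507} \approx 442.9$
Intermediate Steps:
$f{\left(R \right)} = R \left(-8 + R\right)$
$- \left(- \frac{317}{218} - \frac{126}{322}\right) f{\left(-12 \right)} = - \left(- \frac{317}{218} - \frac{126}{322}\right) \left(- 12 \left(-8 - 12\right)\right) = - \left(\left(-317\right) \frac{1}{218} - \frac{9}{23}\right) \left(\left(-12\right) \left(-20\right)\right) = - \left(- \frac{317}{218} - \frac{9}{23}\right) 240 = - \frac{\left(-9253\right) 240}{5014} = \left(-1\right) \left(- \frac{1110360}{2507}\right) = \frac{1110360}{2507}$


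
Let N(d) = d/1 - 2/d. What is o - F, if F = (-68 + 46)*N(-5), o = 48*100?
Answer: 23494/5 ≈ 4698.8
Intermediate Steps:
N(d) = d - 2/d (N(d) = d*1 - 2/d = d - 2/d)
o = 4800
F = 506/5 (F = (-68 + 46)*(-5 - 2/(-5)) = -22*(-5 - 2*(-⅕)) = -22*(-5 + ⅖) = -22*(-23/5) = 506/5 ≈ 101.20)
o - F = 4800 - 1*506/5 = 4800 - 506/5 = 23494/5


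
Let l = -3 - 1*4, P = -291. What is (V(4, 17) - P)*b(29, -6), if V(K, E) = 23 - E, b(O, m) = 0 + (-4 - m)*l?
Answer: -4158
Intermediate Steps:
l = -7 (l = -3 - 4 = -7)
b(O, m) = 28 + 7*m (b(O, m) = 0 + (-4 - m)*(-7) = 0 + (28 + 7*m) = 28 + 7*m)
(V(4, 17) - P)*b(29, -6) = ((23 - 1*17) - 1*(-291))*(28 + 7*(-6)) = ((23 - 17) + 291)*(28 - 42) = (6 + 291)*(-14) = 297*(-14) = -4158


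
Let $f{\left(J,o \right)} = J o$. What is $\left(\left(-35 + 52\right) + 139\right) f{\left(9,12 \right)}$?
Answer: $16848$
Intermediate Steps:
$\left(\left(-35 + 52\right) + 139\right) f{\left(9,12 \right)} = \left(\left(-35 + 52\right) + 139\right) 9 \cdot 12 = \left(17 + 139\right) 108 = 156 \cdot 108 = 16848$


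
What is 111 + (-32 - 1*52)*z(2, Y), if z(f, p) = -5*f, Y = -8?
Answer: 951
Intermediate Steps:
111 + (-32 - 1*52)*z(2, Y) = 111 + (-32 - 1*52)*(-5*2) = 111 + (-32 - 52)*(-10) = 111 - 84*(-10) = 111 + 840 = 951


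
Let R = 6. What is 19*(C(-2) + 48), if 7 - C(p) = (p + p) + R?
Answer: 1007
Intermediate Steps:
C(p) = 1 - 2*p (C(p) = 7 - ((p + p) + 6) = 7 - (2*p + 6) = 7 - (6 + 2*p) = 7 + (-6 - 2*p) = 1 - 2*p)
19*(C(-2) + 48) = 19*((1 - 2*(-2)) + 48) = 19*((1 + 4) + 48) = 19*(5 + 48) = 19*53 = 1007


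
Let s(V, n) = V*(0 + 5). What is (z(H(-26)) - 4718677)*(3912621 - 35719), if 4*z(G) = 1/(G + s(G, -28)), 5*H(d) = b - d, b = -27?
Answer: -219526189276103/12 ≈ -1.8294e+13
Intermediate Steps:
H(d) = -27/5 - d/5 (H(d) = (-27 - d)/5 = -27/5 - d/5)
s(V, n) = 5*V (s(V, n) = V*5 = 5*V)
z(G) = 1/(24*G) (z(G) = 1/(4*(G + 5*G)) = 1/(4*((6*G))) = (1/(6*G))/4 = 1/(24*G))
(z(H(-26)) - 4718677)*(3912621 - 35719) = (1/(24*(-27/5 - ⅕*(-26))) - 4718677)*(3912621 - 35719) = (1/(24*(-27/5 + 26/5)) - 4718677)*3876902 = (1/(24*(-⅕)) - 4718677)*3876902 = ((1/24)*(-5) - 4718677)*3876902 = (-5/24 - 4718677)*3876902 = -113248253/24*3876902 = -219526189276103/12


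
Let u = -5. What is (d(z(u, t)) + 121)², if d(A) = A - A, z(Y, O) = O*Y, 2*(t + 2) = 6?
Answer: 14641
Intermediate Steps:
t = 1 (t = -2 + (½)*6 = -2 + 3 = 1)
d(A) = 0
(d(z(u, t)) + 121)² = (0 + 121)² = 121² = 14641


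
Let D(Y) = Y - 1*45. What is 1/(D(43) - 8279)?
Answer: -1/8281 ≈ -0.00012076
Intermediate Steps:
D(Y) = -45 + Y (D(Y) = Y - 45 = -45 + Y)
1/(D(43) - 8279) = 1/((-45 + 43) - 8279) = 1/(-2 - 8279) = 1/(-8281) = -1/8281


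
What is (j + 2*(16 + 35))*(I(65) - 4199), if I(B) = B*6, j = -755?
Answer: 2487277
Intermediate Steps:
I(B) = 6*B
(j + 2*(16 + 35))*(I(65) - 4199) = (-755 + 2*(16 + 35))*(6*65 - 4199) = (-755 + 2*51)*(390 - 4199) = (-755 + 102)*(-3809) = -653*(-3809) = 2487277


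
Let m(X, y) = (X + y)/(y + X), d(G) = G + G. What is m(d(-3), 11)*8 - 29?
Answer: -21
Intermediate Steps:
d(G) = 2*G
m(X, y) = 1 (m(X, y) = (X + y)/(X + y) = 1)
m(d(-3), 11)*8 - 29 = 1*8 - 29 = 8 - 29 = -21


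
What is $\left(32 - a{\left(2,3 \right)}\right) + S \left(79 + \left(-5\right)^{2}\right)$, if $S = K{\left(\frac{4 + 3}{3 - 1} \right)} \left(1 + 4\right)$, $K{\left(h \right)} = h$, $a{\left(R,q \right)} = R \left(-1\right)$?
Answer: $1854$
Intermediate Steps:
$a{\left(R,q \right)} = - R$
$S = \frac{35}{2}$ ($S = \frac{4 + 3}{3 - 1} \left(1 + 4\right) = \frac{7}{2} \cdot 5 = \frac{35}{2} \approx 17.5$)
$\left(32 - a{\left(2,3 \right)}\right) + S \left(79 + \left(-5\right)^{2}\right) = \left(32 - \left(-1\right) 2\right) + \frac{35 \left(79 + \left(-5\right)^{2}\right)}{2} = \left(32 - -2\right) + \frac{35 \left(79 + 25\right)}{2} = \left(32 + 2\right) + \frac{35}{2} \cdot 104 = 34 + 1820 = 1854$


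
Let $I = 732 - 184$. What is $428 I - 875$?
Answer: $233669$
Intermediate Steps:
$I = 548$
$428 I - 875 = 428 \cdot 548 - 875 = 234544 - 875 = 233669$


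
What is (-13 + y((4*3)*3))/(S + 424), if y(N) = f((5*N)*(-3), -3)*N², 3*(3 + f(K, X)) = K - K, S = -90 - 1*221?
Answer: -3901/113 ≈ -34.522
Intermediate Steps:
S = -311 (S = -90 - 221 = -311)
f(K, X) = -3 (f(K, X) = -3 + (K - K)/3 = -3 + (⅓)*0 = -3 + 0 = -3)
y(N) = -3*N²
(-13 + y((4*3)*3))/(S + 424) = (-13 - 3*((4*3)*3)²)/(-311 + 424) = (-13 - 3*(12*3)²)/113 = (-13 - 3*36²)*(1/113) = (-13 - 3*1296)*(1/113) = (-13 - 3888)*(1/113) = -3901*1/113 = -3901/113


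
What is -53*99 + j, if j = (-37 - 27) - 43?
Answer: -5354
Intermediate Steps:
j = -107 (j = -64 - 43 = -107)
-53*99 + j = -53*99 - 107 = -5247 - 107 = -5354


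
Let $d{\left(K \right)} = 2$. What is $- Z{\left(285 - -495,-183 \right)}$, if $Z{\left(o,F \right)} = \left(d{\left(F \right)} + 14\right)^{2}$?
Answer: $-256$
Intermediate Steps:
$Z{\left(o,F \right)} = 256$ ($Z{\left(o,F \right)} = \left(2 + 14\right)^{2} = 16^{2} = 256$)
$- Z{\left(285 - -495,-183 \right)} = \left(-1\right) 256 = -256$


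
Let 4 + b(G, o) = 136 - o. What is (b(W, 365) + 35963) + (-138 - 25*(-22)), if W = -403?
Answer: 36142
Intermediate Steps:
b(G, o) = 132 - o (b(G, o) = -4 + (136 - o) = 132 - o)
(b(W, 365) + 35963) + (-138 - 25*(-22)) = ((132 - 1*365) + 35963) + (-138 - 25*(-22)) = ((132 - 365) + 35963) + (-138 + 550) = (-233 + 35963) + 412 = 35730 + 412 = 36142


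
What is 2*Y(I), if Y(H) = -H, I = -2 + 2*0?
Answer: 4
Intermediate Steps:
I = -2 (I = -2 + 0 = -2)
2*Y(I) = 2*(-1*(-2)) = 2*2 = 4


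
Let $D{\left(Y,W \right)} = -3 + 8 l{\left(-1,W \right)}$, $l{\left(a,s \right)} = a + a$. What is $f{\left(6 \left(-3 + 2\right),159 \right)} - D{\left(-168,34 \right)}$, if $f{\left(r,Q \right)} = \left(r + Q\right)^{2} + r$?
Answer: $23422$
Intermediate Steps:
$l{\left(a,s \right)} = 2 a$
$D{\left(Y,W \right)} = -19$ ($D{\left(Y,W \right)} = -3 + 8 \cdot 2 \left(-1\right) = -3 + 8 \left(-2\right) = -3 - 16 = -19$)
$f{\left(r,Q \right)} = r + \left(Q + r\right)^{2}$ ($f{\left(r,Q \right)} = \left(Q + r\right)^{2} + r = r + \left(Q + r\right)^{2}$)
$f{\left(6 \left(-3 + 2\right),159 \right)} - D{\left(-168,34 \right)} = \left(6 \left(-3 + 2\right) + \left(159 + 6 \left(-3 + 2\right)\right)^{2}\right) - -19 = \left(6 \left(-1\right) + \left(159 + 6 \left(-1\right)\right)^{2}\right) + 19 = \left(-6 + \left(159 - 6\right)^{2}\right) + 19 = \left(-6 + 153^{2}\right) + 19 = \left(-6 + 23409\right) + 19 = 23403 + 19 = 23422$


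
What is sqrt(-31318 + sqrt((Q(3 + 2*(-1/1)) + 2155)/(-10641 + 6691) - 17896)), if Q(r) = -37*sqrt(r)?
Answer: sqrt(-4886390950 + 395*I*sqrt(2792307061))/395 ≈ 0.37797 + 176.97*I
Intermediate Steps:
sqrt(-31318 + sqrt((Q(3 + 2*(-1/1)) + 2155)/(-10641 + 6691) - 17896)) = sqrt(-31318 + sqrt((-37*sqrt(3 + 2*(-1/1)) + 2155)/(-10641 + 6691) - 17896)) = sqrt(-31318 + sqrt((-37*sqrt(3 + 2*(-1*1)) + 2155)/(-3950) - 17896)) = sqrt(-31318 + sqrt((-37*sqrt(3 + 2*(-1)) + 2155)*(-1/3950) - 17896)) = sqrt(-31318 + sqrt((-37*sqrt(3 - 2) + 2155)*(-1/3950) - 17896)) = sqrt(-31318 + sqrt((-37*sqrt(1) + 2155)*(-1/3950) - 17896)) = sqrt(-31318 + sqrt((-37*1 + 2155)*(-1/3950) - 17896)) = sqrt(-31318 + sqrt((-37 + 2155)*(-1/3950) - 17896)) = sqrt(-31318 + sqrt(2118*(-1/3950) - 17896)) = sqrt(-31318 + sqrt(-1059/1975 - 17896)) = sqrt(-31318 + sqrt(-35345659/1975)) = sqrt(-31318 + I*sqrt(2792307061)/395)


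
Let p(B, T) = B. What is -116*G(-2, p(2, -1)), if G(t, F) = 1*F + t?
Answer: 0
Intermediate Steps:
G(t, F) = F + t
-116*G(-2, p(2, -1)) = -116*(2 - 2) = -116*0 = 0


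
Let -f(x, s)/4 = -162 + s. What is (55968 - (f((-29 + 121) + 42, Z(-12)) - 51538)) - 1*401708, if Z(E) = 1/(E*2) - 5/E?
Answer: -589697/2 ≈ -2.9485e+5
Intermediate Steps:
Z(E) = -9/(2*E) (Z(E) = (½)/E - 5/E = 1/(2*E) - 5/E = -9/(2*E))
f(x, s) = 648 - 4*s (f(x, s) = -4*(-162 + s) = 648 - 4*s)
(55968 - (f((-29 + 121) + 42, Z(-12)) - 51538)) - 1*401708 = (55968 - ((648 - (-18)/(-12)) - 51538)) - 1*401708 = (55968 - ((648 - (-18)*(-1)/12) - 51538)) - 401708 = (55968 - ((648 - 4*3/8) - 51538)) - 401708 = (55968 - ((648 - 3/2) - 51538)) - 401708 = (55968 - (1293/2 - 51538)) - 401708 = (55968 - 1*(-101783/2)) - 401708 = (55968 + 101783/2) - 401708 = 213719/2 - 401708 = -589697/2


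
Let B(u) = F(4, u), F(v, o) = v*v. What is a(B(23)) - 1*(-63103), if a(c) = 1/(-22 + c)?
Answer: 378617/6 ≈ 63103.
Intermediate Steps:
F(v, o) = v²
B(u) = 16 (B(u) = 4² = 16)
a(B(23)) - 1*(-63103) = 1/(-22 + 16) - 1*(-63103) = 1/(-6) + 63103 = -⅙ + 63103 = 378617/6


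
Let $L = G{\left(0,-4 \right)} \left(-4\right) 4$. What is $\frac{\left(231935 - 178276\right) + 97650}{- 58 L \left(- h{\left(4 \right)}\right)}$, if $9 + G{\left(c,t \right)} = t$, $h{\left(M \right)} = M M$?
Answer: $\frac{151309}{193024} \approx 0.78389$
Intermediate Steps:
$h{\left(M \right)} = M^{2}$
$G{\left(c,t \right)} = -9 + t$
$L = 208$ ($L = \left(-9 - 4\right) \left(-4\right) 4 = \left(-13\right) \left(-4\right) 4 = 52 \cdot 4 = 208$)
$\frac{\left(231935 - 178276\right) + 97650}{- 58 L \left(- h{\left(4 \right)}\right)} = \frac{\left(231935 - 178276\right) + 97650}{\left(-58\right) 208 \left(- 4^{2}\right)} = \frac{53659 + 97650}{\left(-12064\right) \left(\left(-1\right) 16\right)} = \frac{151309}{\left(-12064\right) \left(-16\right)} = \frac{151309}{193024}$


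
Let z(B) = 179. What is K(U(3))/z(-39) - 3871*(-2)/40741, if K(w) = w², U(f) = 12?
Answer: 7252522/7292639 ≈ 0.99450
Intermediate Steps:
K(U(3))/z(-39) - 3871*(-2)/40741 = 12²/179 - 3871*(-2)/40741 = 144*(1/179) + 7742*(1/40741) = 144/179 + 7742/40741 = 7252522/7292639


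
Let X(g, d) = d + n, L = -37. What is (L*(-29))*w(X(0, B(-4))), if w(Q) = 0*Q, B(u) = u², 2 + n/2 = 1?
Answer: 0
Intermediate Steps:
n = -2 (n = -4 + 2*1 = -4 + 2 = -2)
X(g, d) = -2 + d (X(g, d) = d - 2 = -2 + d)
w(Q) = 0
(L*(-29))*w(X(0, B(-4))) = -37*(-29)*0 = 1073*0 = 0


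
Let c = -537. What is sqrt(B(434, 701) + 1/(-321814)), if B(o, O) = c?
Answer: I*sqrt(55614002891866)/321814 ≈ 23.173*I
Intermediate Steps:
B(o, O) = -537
sqrt(B(434, 701) + 1/(-321814)) = sqrt(-537 + 1/(-321814)) = sqrt(-537 - 1/321814) = sqrt(-172814119/321814) = I*sqrt(55614002891866)/321814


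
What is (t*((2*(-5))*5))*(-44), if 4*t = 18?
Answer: 9900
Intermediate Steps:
t = 9/2 (t = (¼)*18 = 9/2 ≈ 4.5000)
(t*((2*(-5))*5))*(-44) = (9*((2*(-5))*5)/2)*(-44) = (9*(-10*5)/2)*(-44) = ((9/2)*(-50))*(-44) = -225*(-44) = 9900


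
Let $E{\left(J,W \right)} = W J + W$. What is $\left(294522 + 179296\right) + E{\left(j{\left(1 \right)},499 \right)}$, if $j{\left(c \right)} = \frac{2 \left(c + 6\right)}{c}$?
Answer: $481303$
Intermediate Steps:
$j{\left(c \right)} = \frac{12 + 2 c}{c}$ ($j{\left(c \right)} = \frac{2 \left(6 + c\right)}{c} = \frac{12 + 2 c}{c}$)
$E{\left(J,W \right)} = W + J W$ ($E{\left(J,W \right)} = J W + W = W + J W$)
$\left(294522 + 179296\right) + E{\left(j{\left(1 \right)},499 \right)} = \left(294522 + 179296\right) + 499 \left(1 + \left(2 + \frac{12}{1}\right)\right) = 473818 + 499 \left(1 + \left(2 + 12 \cdot 1\right)\right) = 473818 + 499 \left(1 + \left(2 + 12\right)\right) = 473818 + 499 \left(1 + 14\right) = 473818 + 499 \cdot 15 = 473818 + 7485 = 481303$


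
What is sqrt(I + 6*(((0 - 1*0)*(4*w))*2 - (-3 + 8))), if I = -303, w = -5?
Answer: 3*I*sqrt(37) ≈ 18.248*I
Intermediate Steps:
sqrt(I + 6*(((0 - 1*0)*(4*w))*2 - (-3 + 8))) = sqrt(-303 + 6*(((0 - 1*0)*(4*(-5)))*2 - (-3 + 8))) = sqrt(-303 + 6*(((0 + 0)*(-20))*2 - 1*5)) = sqrt(-303 + 6*((0*(-20))*2 - 5)) = sqrt(-303 + 6*(0*2 - 5)) = sqrt(-303 + 6*(0 - 5)) = sqrt(-303 + 6*(-5)) = sqrt(-303 - 30) = sqrt(-333) = 3*I*sqrt(37)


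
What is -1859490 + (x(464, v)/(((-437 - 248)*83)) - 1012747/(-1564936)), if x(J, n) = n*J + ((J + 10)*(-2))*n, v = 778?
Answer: -165446427658785843/88974436280 ≈ -1.8595e+6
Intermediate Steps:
x(J, n) = J*n + n*(-20 - 2*J) (x(J, n) = J*n + ((10 + J)*(-2))*n = J*n + (-20 - 2*J)*n = J*n + n*(-20 - 2*J))
-1859490 + (x(464, v)/(((-437 - 248)*83)) - 1012747/(-1564936)) = -1859490 + ((-1*778*(20 + 464))/(((-437 - 248)*83)) - 1012747/(-1564936)) = -1859490 + ((-1*778*484)/((-685*83)) - 1012747*(-1/1564936)) = -1859490 + (-376552/(-56855) + 1012747/1564936) = -1859490 + (-376552*(-1/56855) + 1012747/1564936) = -1859490 + (376552/56855 + 1012747/1564936) = -1859490 + 646859511357/88974436280 = -165446427658785843/88974436280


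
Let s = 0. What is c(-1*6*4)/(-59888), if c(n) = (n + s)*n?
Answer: -36/3743 ≈ -0.0096180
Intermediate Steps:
c(n) = n**2 (c(n) = (n + 0)*n = n*n = n**2)
c(-1*6*4)/(-59888) = (-1*6*4)**2/(-59888) = (-6*4)**2*(-1/59888) = (-24)**2*(-1/59888) = 576*(-1/59888) = -36/3743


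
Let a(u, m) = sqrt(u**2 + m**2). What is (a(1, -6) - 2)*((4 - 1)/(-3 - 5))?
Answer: 3/4 - 3*sqrt(37)/8 ≈ -1.5310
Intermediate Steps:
a(u, m) = sqrt(m**2 + u**2)
(a(1, -6) - 2)*((4 - 1)/(-3 - 5)) = (sqrt((-6)**2 + 1**2) - 2)*((4 - 1)/(-3 - 5)) = (sqrt(36 + 1) - 2)*(3/(-8)) = (sqrt(37) - 2)*(3*(-1/8)) = (-2 + sqrt(37))*(-3/8) = 3/4 - 3*sqrt(37)/8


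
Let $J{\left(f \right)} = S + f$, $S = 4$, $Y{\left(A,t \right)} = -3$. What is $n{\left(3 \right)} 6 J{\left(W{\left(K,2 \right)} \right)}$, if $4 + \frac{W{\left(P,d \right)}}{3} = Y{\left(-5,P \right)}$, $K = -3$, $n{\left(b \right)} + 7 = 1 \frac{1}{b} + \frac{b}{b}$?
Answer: $578$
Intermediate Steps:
$n{\left(b \right)} = -6 + \frac{1}{b}$ ($n{\left(b \right)} = -7 + \left(1 \frac{1}{b} + \frac{b}{b}\right) = -7 + \left(\frac{1}{b} + 1\right) = -7 + \left(1 + \frac{1}{b}\right) = -6 + \frac{1}{b}$)
$W{\left(P,d \right)} = -21$ ($W{\left(P,d \right)} = -12 + 3 \left(-3\right) = -12 - 9 = -21$)
$J{\left(f \right)} = 4 + f$
$n{\left(3 \right)} 6 J{\left(W{\left(K,2 \right)} \right)} = \left(-6 + \frac{1}{3}\right) 6 \left(4 - 21\right) = \left(-6 + \frac{1}{3}\right) 6 \left(-17\right) = \left(- \frac{17}{3}\right) 6 \left(-17\right) = \left(-34\right) \left(-17\right) = 578$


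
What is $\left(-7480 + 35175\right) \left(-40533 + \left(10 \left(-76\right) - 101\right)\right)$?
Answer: $-1146406830$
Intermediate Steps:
$\left(-7480 + 35175\right) \left(-40533 + \left(10 \left(-76\right) - 101\right)\right) = 27695 \left(-40533 - 861\right) = 27695 \left(-41394\right) = -1146406830$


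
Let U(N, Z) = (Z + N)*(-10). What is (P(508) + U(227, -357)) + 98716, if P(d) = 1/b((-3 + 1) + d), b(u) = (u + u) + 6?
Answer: 101816289/1018 ≈ 1.0002e+5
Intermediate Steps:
b(u) = 6 + 2*u (b(u) = 2*u + 6 = 6 + 2*u)
U(N, Z) = -10*N - 10*Z (U(N, Z) = (N + Z)*(-10) = -10*N - 10*Z)
P(d) = 1/(2 + 2*d) (P(d) = 1/(6 + 2*((-3 + 1) + d)) = 1/(6 + 2*(-2 + d)) = 1/(6 + (-4 + 2*d)) = 1/(2 + 2*d))
(P(508) + U(227, -357)) + 98716 = (1/(2*(1 + 508)) + (-10*227 - 10*(-357))) + 98716 = ((1/2)/509 + (-2270 + 3570)) + 98716 = ((1/2)*(1/509) + 1300) + 98716 = (1/1018 + 1300) + 98716 = 1323401/1018 + 98716 = 101816289/1018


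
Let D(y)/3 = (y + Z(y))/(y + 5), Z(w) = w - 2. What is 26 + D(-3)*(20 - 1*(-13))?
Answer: -370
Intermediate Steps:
Z(w) = -2 + w
D(y) = 3*(-2 + 2*y)/(5 + y) (D(y) = 3*((y + (-2 + y))/(y + 5)) = 3*((-2 + 2*y)/(5 + y)) = 3*(-2 + 2*y)/(5 + y))
26 + D(-3)*(20 - 1*(-13)) = 26 + (6*(-1 - 3)/(5 - 3))*(20 - 1*(-13)) = 26 + (6*(-4)/2)*(20 + 13) = 26 + (6*(½)*(-4))*33 = 26 - 12*33 = 26 - 396 = -370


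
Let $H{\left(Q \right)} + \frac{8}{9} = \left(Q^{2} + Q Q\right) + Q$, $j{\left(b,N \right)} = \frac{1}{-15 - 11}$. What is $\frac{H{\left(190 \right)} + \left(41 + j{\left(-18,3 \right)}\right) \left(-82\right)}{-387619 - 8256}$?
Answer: $- \frac{8076541}{46317375} \approx -0.17437$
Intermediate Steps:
$j{\left(b,N \right)} = - \frac{1}{26}$ ($j{\left(b,N \right)} = \frac{1}{-26} = - \frac{1}{26}$)
$H{\left(Q \right)} = - \frac{8}{9} + Q + 2 Q^{2}$ ($H{\left(Q \right)} = - \frac{8}{9} + \left(\left(Q^{2} + Q Q\right) + Q\right) = - \frac{8}{9} + \left(\left(Q^{2} + Q^{2}\right) + Q\right) = - \frac{8}{9} + \left(2 Q^{2} + Q\right) = - \frac{8}{9} + \left(Q + 2 Q^{2}\right) = - \frac{8}{9} + Q + 2 Q^{2}$)
$\frac{H{\left(190 \right)} + \left(41 + j{\left(-18,3 \right)}\right) \left(-82\right)}{-387619 - 8256} = \frac{\left(- \frac{8}{9} + 190 + 2 \cdot 190^{2}\right) + \left(41 - \frac{1}{26}\right) \left(-82\right)}{-387619 - 8256} = \frac{\left(- \frac{8}{9} + 190 + 2 \cdot 36100\right) + \frac{1065}{26} \left(-82\right)}{-387619 - 8256} = \frac{\left(- \frac{8}{9} + 190 + 72200\right) - \frac{43665}{13}}{-387619 - 8256} = \frac{\frac{651502}{9} - \frac{43665}{13}}{-395875} = \frac{8076541}{117} \left(- \frac{1}{395875}\right) = - \frac{8076541}{46317375}$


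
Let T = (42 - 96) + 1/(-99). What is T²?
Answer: 28590409/9801 ≈ 2917.1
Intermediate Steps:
T = -5347/99 (T = -54 - 1/99 = -5347/99 ≈ -54.010)
T² = (-5347/99)² = 28590409/9801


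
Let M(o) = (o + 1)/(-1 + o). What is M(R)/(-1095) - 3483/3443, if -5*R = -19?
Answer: -8912837/8796865 ≈ -1.0132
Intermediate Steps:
R = 19/5 (R = -1/5*(-19) = 19/5 ≈ 3.8000)
M(o) = (1 + o)/(-1 + o)
M(R)/(-1095) - 3483/3443 = ((1 + 19/5)/(-1 + 19/5))/(-1095) - 3483/3443 = ((24/5)/(14/5))*(-1/1095) - 3483*1/3443 = ((5/14)*(24/5))*(-1/1095) - 3483/3443 = (12/7)*(-1/1095) - 3483/3443 = -4/2555 - 3483/3443 = -8912837/8796865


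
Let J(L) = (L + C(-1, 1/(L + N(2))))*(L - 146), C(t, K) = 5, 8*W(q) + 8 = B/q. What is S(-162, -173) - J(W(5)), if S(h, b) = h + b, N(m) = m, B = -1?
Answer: 399079/1600 ≈ 249.42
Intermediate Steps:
W(q) = -1 - 1/(8*q) (W(q) = -1 + (-1/q)/8 = -1 - 1/(8*q))
S(h, b) = b + h
J(L) = (-146 + L)*(5 + L) (J(L) = (L + 5)*(L - 146) = (5 + L)*(-146 + L) = (-146 + L)*(5 + L))
S(-162, -173) - J(W(5)) = (-173 - 162) - (-730 + ((-1/8 - 1*5)/5)**2 - 141*(-1/8 - 1*5)/5) = -335 - (-730 + ((-1/8 - 5)/5)**2 - 141*(-1/8 - 5)/5) = -335 - (-730 + ((1/5)*(-41/8))**2 - 141*(-41)/(5*8)) = -335 - (-730 + (-41/40)**2 - 141*(-41/40)) = -335 - (-730 + 1681/1600 + 5781/40) = -335 - 1*(-935079/1600) = -335 + 935079/1600 = 399079/1600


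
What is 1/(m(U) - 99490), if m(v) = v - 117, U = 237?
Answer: -1/99370 ≈ -1.0063e-5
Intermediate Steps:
m(v) = -117 + v
1/(m(U) - 99490) = 1/((-117 + 237) - 99490) = 1/(120 - 99490) = 1/(-99370) = -1/99370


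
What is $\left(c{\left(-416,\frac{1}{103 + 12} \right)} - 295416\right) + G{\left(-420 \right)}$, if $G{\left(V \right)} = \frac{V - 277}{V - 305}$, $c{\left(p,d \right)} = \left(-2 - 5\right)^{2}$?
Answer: $- \frac{214140378}{725} \approx -2.9537 \cdot 10^{5}$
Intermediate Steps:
$c{\left(p,d \right)} = 49$ ($c{\left(p,d \right)} = \left(-7\right)^{2} = 49$)
$G{\left(V \right)} = \frac{-277 + V}{-305 + V}$
$\left(c{\left(-416,\frac{1}{103 + 12} \right)} - 295416\right) + G{\left(-420 \right)} = \left(49 - 295416\right) + \frac{-277 - 420}{-305 - 420} = -295367 + \frac{1}{-725} \left(-697\right) = -295367 - - \frac{697}{725} = -295367 + \frac{697}{725} = - \frac{214140378}{725}$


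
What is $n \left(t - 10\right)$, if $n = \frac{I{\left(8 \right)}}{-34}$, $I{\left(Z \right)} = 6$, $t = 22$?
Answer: $- \frac{36}{17} \approx -2.1176$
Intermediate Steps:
$n = - \frac{3}{17}$ ($n = \frac{6}{-34} = 6 \left(- \frac{1}{34}\right) = - \frac{3}{17} \approx -0.17647$)
$n \left(t - 10\right) = - \frac{3 \left(22 - 10\right)}{17} = \left(- \frac{3}{17}\right) 12 = - \frac{36}{17}$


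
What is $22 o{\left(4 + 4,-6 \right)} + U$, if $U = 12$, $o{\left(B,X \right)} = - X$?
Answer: $144$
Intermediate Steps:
$22 o{\left(4 + 4,-6 \right)} + U = 22 \left(\left(-1\right) \left(-6\right)\right) + 12 = 22 \cdot 6 + 12 = 132 + 12 = 144$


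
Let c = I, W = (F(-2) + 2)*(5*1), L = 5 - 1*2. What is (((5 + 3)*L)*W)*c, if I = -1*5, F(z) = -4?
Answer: 1200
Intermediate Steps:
L = 3 (L = 5 - 2 = 3)
W = -10 (W = (-4 + 2)*(5*1) = -2*5 = -10)
I = -5
c = -5
(((5 + 3)*L)*W)*c = (((5 + 3)*3)*(-10))*(-5) = ((8*3)*(-10))*(-5) = (24*(-10))*(-5) = -240*(-5) = 1200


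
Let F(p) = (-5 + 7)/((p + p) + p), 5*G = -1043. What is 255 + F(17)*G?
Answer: 62939/255 ≈ 246.82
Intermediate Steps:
G = -1043/5 (G = (⅕)*(-1043) = -1043/5 ≈ -208.60)
F(p) = 2/(3*p) (F(p) = 2/(2*p + p) = 2/((3*p)) = 2*(1/(3*p)) = 2/(3*p))
255 + F(17)*G = 255 + ((⅔)/17)*(-1043/5) = 255 + ((⅔)*(1/17))*(-1043/5) = 255 + (2/51)*(-1043/5) = 255 - 2086/255 = 62939/255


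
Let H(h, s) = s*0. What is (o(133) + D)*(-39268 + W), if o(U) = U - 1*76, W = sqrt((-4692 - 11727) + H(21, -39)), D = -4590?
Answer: 178001844 - 4533*I*sqrt(16419) ≈ 1.78e+8 - 5.8084e+5*I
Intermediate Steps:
H(h, s) = 0
W = I*sqrt(16419) (W = sqrt((-4692 - 11727) + 0) = sqrt(-16419 + 0) = sqrt(-16419) = I*sqrt(16419) ≈ 128.14*I)
o(U) = -76 + U (o(U) = U - 76 = -76 + U)
(o(133) + D)*(-39268 + W) = ((-76 + 133) - 4590)*(-39268 + I*sqrt(16419)) = (57 - 4590)*(-39268 + I*sqrt(16419)) = -4533*(-39268 + I*sqrt(16419)) = 178001844 - 4533*I*sqrt(16419)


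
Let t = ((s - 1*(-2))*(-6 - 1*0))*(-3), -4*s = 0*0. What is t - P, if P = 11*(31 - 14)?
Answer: -151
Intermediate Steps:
s = 0 (s = -0*0 = -1/4*0 = 0)
P = 187 (P = 11*17 = 187)
t = 36 (t = ((0 - 1*(-2))*(-6 - 1*0))*(-3) = ((0 + 2)*(-6 + 0))*(-3) = (2*(-6))*(-3) = -12*(-3) = 36)
t - P = 36 - 1*187 = 36 - 187 = -151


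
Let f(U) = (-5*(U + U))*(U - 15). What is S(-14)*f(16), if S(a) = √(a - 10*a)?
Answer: -480*√14 ≈ -1796.0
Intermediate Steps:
f(U) = -10*U*(-15 + U) (f(U) = (-10*U)*(-15 + U) = -10*U*(-15 + U))
S(a) = 3*√(-a) (S(a) = √(-9*a) = 3*√(-a))
S(-14)*f(16) = (3*√(-1*(-14)))*(10*16*(15 - 1*16)) = (3*√14)*(10*16*(15 - 16)) = (3*√14)*(10*16*(-1)) = (3*√14)*(-160) = -480*√14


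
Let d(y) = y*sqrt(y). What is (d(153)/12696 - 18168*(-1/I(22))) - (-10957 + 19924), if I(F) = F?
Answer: -89553/11 + 153*sqrt(17)/4232 ≈ -8141.0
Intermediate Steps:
d(y) = y**(3/2)
(d(153)/12696 - 18168*(-1/I(22))) - (-10957 + 19924) = (153**(3/2)/12696 - 18168/((-1*22))) - (-10957 + 19924) = ((459*sqrt(17))*(1/12696) - 18168/(-22)) - 1*8967 = (153*sqrt(17)/4232 - 18168*(-1/22)) - 8967 = (153*sqrt(17)/4232 + 9084/11) - 8967 = (9084/11 + 153*sqrt(17)/4232) - 8967 = -89553/11 + 153*sqrt(17)/4232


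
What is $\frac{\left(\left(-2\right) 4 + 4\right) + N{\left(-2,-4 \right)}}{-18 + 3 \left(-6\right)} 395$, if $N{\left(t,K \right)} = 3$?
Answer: $\frac{395}{36} \approx 10.972$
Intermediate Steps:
$\frac{\left(\left(-2\right) 4 + 4\right) + N{\left(-2,-4 \right)}}{-18 + 3 \left(-6\right)} 395 = \frac{\left(\left(-2\right) 4 + 4\right) + 3}{-18 + 3 \left(-6\right)} 395 = \frac{\left(-8 + 4\right) + 3}{-18 - 18} \cdot 395 = \frac{-4 + 3}{-36} \cdot 395 = \left(-1\right) \left(- \frac{1}{36}\right) 395 = \frac{1}{36} \cdot 395 = \frac{395}{36}$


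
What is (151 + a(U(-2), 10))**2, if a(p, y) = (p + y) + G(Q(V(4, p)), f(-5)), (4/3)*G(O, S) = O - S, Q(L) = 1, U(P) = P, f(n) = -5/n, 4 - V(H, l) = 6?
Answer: 25281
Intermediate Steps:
V(H, l) = -2 (V(H, l) = 4 - 1*6 = 4 - 6 = -2)
G(O, S) = -3*S/4 + 3*O/4 (G(O, S) = 3*(O - S)/4 = -3*S/4 + 3*O/4)
a(p, y) = p + y (a(p, y) = (p + y) + (-(-15)/(4*(-5)) + (3/4)*1) = (p + y) + (-(-15)*(-1)/(4*5) + 3/4) = (p + y) + (-3/4*1 + 3/4) = (p + y) + (-3/4 + 3/4) = (p + y) + 0 = p + y)
(151 + a(U(-2), 10))**2 = (151 + (-2 + 10))**2 = (151 + 8)**2 = 159**2 = 25281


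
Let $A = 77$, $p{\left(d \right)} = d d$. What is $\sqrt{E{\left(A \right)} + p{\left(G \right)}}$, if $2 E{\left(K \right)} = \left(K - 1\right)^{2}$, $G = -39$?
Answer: $\sqrt{4409} \approx 66.4$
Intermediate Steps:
$p{\left(d \right)} = d^{2}$
$E{\left(K \right)} = \frac{\left(-1 + K\right)^{2}}{2}$ ($E{\left(K \right)} = \frac{\left(K - 1\right)^{2}}{2} = \frac{\left(-1 + K\right)^{2}}{2}$)
$\sqrt{E{\left(A \right)} + p{\left(G \right)}} = \sqrt{\frac{\left(-1 + 77\right)^{2}}{2} + \left(-39\right)^{2}} = \sqrt{\frac{76^{2}}{2} + 1521} = \sqrt{\frac{1}{2} \cdot 5776 + 1521} = \sqrt{2888 + 1521} = \sqrt{4409}$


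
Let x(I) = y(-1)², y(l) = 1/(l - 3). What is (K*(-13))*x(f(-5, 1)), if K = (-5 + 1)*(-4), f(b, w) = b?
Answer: -13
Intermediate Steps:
y(l) = 1/(-3 + l)
x(I) = 1/16 (x(I) = (1/(-3 - 1))² = (1/(-4))² = (-¼)² = 1/16)
K = 16 (K = -4*(-4) = 16)
(K*(-13))*x(f(-5, 1)) = (16*(-13))*(1/16) = -208*1/16 = -13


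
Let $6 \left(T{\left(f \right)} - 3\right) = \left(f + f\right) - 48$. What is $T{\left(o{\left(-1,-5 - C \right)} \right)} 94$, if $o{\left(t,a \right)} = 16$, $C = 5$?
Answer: $\frac{94}{3} \approx 31.333$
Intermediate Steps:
$T{\left(f \right)} = -5 + \frac{f}{3}$ ($T{\left(f \right)} = 3 + \frac{\left(f + f\right) - 48}{6} = 3 + \frac{2 f - 48}{6} = 3 + \frac{-48 + 2 f}{6} = 3 + \left(-8 + \frac{f}{3}\right) = -5 + \frac{f}{3}$)
$T{\left(o{\left(-1,-5 - C \right)} \right)} 94 = \left(-5 + \frac{1}{3} \cdot 16\right) 94 = \left(-5 + \frac{16}{3}\right) 94 = \frac{1}{3} \cdot 94 = \frac{94}{3}$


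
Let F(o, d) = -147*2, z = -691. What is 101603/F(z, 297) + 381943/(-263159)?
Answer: -26850035119/77368746 ≈ -347.04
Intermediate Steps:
F(o, d) = -294
101603/F(z, 297) + 381943/(-263159) = 101603/(-294) + 381943/(-263159) = 101603*(-1/294) + 381943*(-1/263159) = -101603/294 - 381943/263159 = -26850035119/77368746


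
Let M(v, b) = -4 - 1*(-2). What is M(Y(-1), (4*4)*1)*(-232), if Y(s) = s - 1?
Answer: 464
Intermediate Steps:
Y(s) = -1 + s
M(v, b) = -2 (M(v, b) = -4 + 2 = -2)
M(Y(-1), (4*4)*1)*(-232) = -2*(-232) = 464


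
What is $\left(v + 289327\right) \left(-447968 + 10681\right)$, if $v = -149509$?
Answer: $-61140593766$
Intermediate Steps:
$\left(v + 289327\right) \left(-447968 + 10681\right) = \left(-149509 + 289327\right) \left(-447968 + 10681\right) = 139818 \left(-437287\right) = -61140593766$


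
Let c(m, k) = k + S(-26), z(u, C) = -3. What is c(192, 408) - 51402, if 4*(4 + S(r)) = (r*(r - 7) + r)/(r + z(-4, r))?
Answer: -1479150/29 ≈ -51005.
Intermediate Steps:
S(r) = -4 + (r + r*(-7 + r))/(4*(-3 + r)) (S(r) = -4 + ((r*(r - 7) + r)/(r - 3))/4 = -4 + ((r*(-7 + r) + r)/(-3 + r))/4 = -4 + ((r + r*(-7 + r))/(-3 + r))/4 = -4 + (r + r*(-7 + r))/(4*(-3 + r)))
c(m, k) = -324/29 + k (c(m, k) = k + (48 + (-26)² - 22*(-26))/(4*(-3 - 26)) = k + (¼)*(48 + 676 + 572)/(-29) = k + (¼)*(-1/29)*1296 = k - 324/29 = -324/29 + k)
c(192, 408) - 51402 = (-324/29 + 408) - 51402 = 11508/29 - 51402 = -1479150/29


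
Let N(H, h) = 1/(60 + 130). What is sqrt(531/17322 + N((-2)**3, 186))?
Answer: sqrt(2701784515)/274265 ≈ 0.18952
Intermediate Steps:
N(H, h) = 1/190
sqrt(531/17322 + N((-2)**3, 186)) = sqrt(531/17322 + 1/190) = sqrt(531*(1/17322) + 1/190) = sqrt(177/5774 + 1/190) = sqrt(9851/274265) = sqrt(2701784515)/274265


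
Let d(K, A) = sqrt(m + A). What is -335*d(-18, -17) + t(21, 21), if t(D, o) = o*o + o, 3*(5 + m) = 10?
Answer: 462 - 670*I*sqrt(42)/3 ≈ 462.0 - 1447.4*I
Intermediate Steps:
m = -5/3 (m = -5 + (1/3)*10 = -5 + 10/3 = -5/3 ≈ -1.6667)
t(D, o) = o + o**2 (t(D, o) = o**2 + o = o + o**2)
d(K, A) = sqrt(-5/3 + A)
-335*d(-18, -17) + t(21, 21) = -335*sqrt(-15 + 9*(-17))/3 + 21*(1 + 21) = -335*sqrt(-15 - 153)/3 + 21*22 = -335*sqrt(-168)/3 + 462 = -335*2*I*sqrt(42)/3 + 462 = -670*I*sqrt(42)/3 + 462 = 462 - 670*I*sqrt(42)/3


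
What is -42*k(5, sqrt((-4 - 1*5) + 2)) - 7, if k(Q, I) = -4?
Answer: 161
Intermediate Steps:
-42*k(5, sqrt((-4 - 1*5) + 2)) - 7 = -42*(-4) - 7 = 168 - 7 = 161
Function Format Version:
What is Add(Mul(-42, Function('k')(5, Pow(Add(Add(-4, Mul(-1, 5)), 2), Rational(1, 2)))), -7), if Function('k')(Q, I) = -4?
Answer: 161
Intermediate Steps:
Add(Mul(-42, Function('k')(5, Pow(Add(Add(-4, Mul(-1, 5)), 2), Rational(1, 2)))), -7) = Add(Mul(-42, -4), -7) = Add(168, -7) = 161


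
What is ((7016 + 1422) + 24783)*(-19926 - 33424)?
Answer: -1772340350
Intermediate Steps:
((7016 + 1422) + 24783)*(-19926 - 33424) = (8438 + 24783)*(-53350) = 33221*(-53350) = -1772340350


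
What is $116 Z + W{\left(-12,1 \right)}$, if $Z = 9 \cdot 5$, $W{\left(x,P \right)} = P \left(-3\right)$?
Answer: $5217$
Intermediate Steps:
$W{\left(x,P \right)} = - 3 P$
$Z = 45$
$116 Z + W{\left(-12,1 \right)} = 116 \cdot 45 - 3 = 5220 - 3 = 5217$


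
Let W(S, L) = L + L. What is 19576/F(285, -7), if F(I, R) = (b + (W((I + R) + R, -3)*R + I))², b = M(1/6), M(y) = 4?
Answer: 19576/109561 ≈ 0.17868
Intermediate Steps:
W(S, L) = 2*L
b = 4
F(I, R) = (4 + I - 6*R)² (F(I, R) = (4 + ((2*(-3))*R + I))² = (4 + (-6*R + I))² = (4 + (I - 6*R))² = (4 + I - 6*R)²)
19576/F(285, -7) = 19576/((4 + 285 - 6*(-7))²) = 19576/((4 + 285 + 42)²) = 19576/(331²) = 19576/109561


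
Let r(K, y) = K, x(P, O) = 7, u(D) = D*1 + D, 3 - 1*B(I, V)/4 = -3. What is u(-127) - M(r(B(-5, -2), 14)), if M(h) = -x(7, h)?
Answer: -247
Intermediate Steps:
B(I, V) = 24 (B(I, V) = 12 - 4*(-3) = 12 + 12 = 24)
u(D) = 2*D (u(D) = D + D = 2*D)
M(h) = -7 (M(h) = -1*7 = -7)
u(-127) - M(r(B(-5, -2), 14)) = 2*(-127) - 1*(-7) = -254 + 7 = -247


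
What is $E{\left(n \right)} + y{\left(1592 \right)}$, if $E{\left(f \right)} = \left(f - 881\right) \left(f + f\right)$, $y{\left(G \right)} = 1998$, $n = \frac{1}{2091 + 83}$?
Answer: $\frac{4719634431}{2363138} \approx 1997.2$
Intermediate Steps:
$n = \frac{1}{2174} \approx 0.00045998$
$E{\left(f \right)} = 2 f \left(-881 + f\right)$ ($E{\left(f \right)} = \left(-881 + f\right) 2 f = 2 f \left(-881 + f\right)$)
$E{\left(n \right)} + y{\left(1592 \right)} = 2 \cdot \frac{1}{2174} \left(-881 + \frac{1}{2174}\right) + 1998 = 2 \cdot \frac{1}{2174} \left(- \frac{1915293}{2174}\right) + 1998 = - \frac{1915293}{2363138} + 1998 = \frac{4719634431}{2363138}$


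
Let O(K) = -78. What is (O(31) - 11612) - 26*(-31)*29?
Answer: 11684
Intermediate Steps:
(O(31) - 11612) - 26*(-31)*29 = (-78 - 11612) - 26*(-31)*29 = -11690 + 806*29 = -11690 + 23374 = 11684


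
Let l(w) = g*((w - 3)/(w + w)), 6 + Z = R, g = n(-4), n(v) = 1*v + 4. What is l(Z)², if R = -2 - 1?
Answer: 0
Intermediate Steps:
n(v) = 4 + v (n(v) = v + 4 = 4 + v)
R = -3
g = 0 (g = 4 - 4 = 0)
Z = -9 (Z = -6 - 3 = -9)
l(w) = 0 (l(w) = 0*((w - 3)/(w + w)) = 0*((-3 + w)/((2*w))) = 0*((-3 + w)*(1/(2*w))) = 0*((-3 + w)/(2*w)) = 0)
l(Z)² = 0² = 0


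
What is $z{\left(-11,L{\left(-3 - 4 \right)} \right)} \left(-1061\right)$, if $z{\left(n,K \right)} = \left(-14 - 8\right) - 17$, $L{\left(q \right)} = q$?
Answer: $41379$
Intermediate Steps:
$z{\left(n,K \right)} = -39$ ($z{\left(n,K \right)} = -22 - 17 = -39$)
$z{\left(-11,L{\left(-3 - 4 \right)} \right)} \left(-1061\right) = \left(-39\right) \left(-1061\right) = 41379$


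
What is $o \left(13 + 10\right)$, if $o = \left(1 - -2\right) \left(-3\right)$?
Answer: $-207$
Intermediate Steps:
$o = -9$ ($o = \left(1 + 2\right) \left(-3\right) = 3 \left(-3\right) = -9$)
$o \left(13 + 10\right) = - 9 \left(13 + 10\right) = \left(-9\right) 23 = -207$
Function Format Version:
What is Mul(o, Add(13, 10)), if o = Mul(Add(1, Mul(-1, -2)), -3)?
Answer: -207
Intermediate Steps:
o = -9 (o = Mul(Add(1, 2), -3) = Mul(3, -3) = -9)
Mul(o, Add(13, 10)) = Mul(-9, Add(13, 10)) = Mul(-9, 23) = -207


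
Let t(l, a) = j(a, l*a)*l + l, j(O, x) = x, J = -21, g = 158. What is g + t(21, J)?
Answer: -9082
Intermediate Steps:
t(l, a) = l + a*l**2 (t(l, a) = (l*a)*l + l = (a*l)*l + l = a*l**2 + l = l + a*l**2)
g + t(21, J) = 158 + 21*(1 - 21*21) = 158 + 21*(1 - 441) = 158 + 21*(-440) = 158 - 9240 = -9082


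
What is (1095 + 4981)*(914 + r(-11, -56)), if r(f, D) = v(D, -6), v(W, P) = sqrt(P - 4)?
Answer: 5553464 + 6076*I*sqrt(10) ≈ 5.5535e+6 + 19214.0*I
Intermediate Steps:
v(W, P) = sqrt(-4 + P)
r(f, D) = I*sqrt(10) (r(f, D) = sqrt(-4 - 6) = sqrt(-10) = I*sqrt(10))
(1095 + 4981)*(914 + r(-11, -56)) = (1095 + 4981)*(914 + I*sqrt(10)) = 6076*(914 + I*sqrt(10)) = 5553464 + 6076*I*sqrt(10)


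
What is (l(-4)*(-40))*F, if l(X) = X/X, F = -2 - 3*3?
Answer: 440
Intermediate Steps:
F = -11 (F = -2 - 9 = -11)
l(X) = 1
(l(-4)*(-40))*F = (1*(-40))*(-11) = -40*(-11) = 440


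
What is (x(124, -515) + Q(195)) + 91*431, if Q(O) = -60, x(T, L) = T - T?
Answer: 39161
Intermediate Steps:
x(T, L) = 0
(x(124, -515) + Q(195)) + 91*431 = (0 - 60) + 91*431 = -60 + 39221 = 39161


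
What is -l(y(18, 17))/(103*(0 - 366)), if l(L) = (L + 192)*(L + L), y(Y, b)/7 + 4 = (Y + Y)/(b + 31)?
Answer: -61607/301584 ≈ -0.20428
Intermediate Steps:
y(Y, b) = -28 + 14*Y/(31 + b) (y(Y, b) = -28 + 7*((Y + Y)/(b + 31)) = -28 + 7*((2*Y)/(31 + b)) = -28 + 7*(2*Y/(31 + b)) = -28 + 14*Y/(31 + b))
l(L) = 2*L*(192 + L) (l(L) = (192 + L)*(2*L) = 2*L*(192 + L))
-l(y(18, 17))/(103*(0 - 366)) = -2*(14*(-62 + 18 - 2*17)/(31 + 17))*(192 + 14*(-62 + 18 - 2*17)/(31 + 17))/(103*(0 - 366)) = -2*(14*(-62 + 18 - 34)/48)*(192 + 14*(-62 + 18 - 34)/48)/(103*(-366)) = -2*(14*(1/48)*(-78))*(192 + 14*(1/48)*(-78))/(-37698) = -2*(-91/4)*(192 - 91/4)*(-1)/37698 = -2*(-91/4)*(677/4)*(-1)/37698 = -(-61607)*(-1)/(8*37698) = -1*61607/301584 = -61607/301584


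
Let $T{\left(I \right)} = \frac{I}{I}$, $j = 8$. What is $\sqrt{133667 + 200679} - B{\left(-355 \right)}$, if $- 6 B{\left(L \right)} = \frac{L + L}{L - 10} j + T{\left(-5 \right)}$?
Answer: $\frac{403}{146} + \sqrt{334346} \approx 580.99$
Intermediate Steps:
$T{\left(I \right)} = 1$
$B{\left(L \right)} = - \frac{1}{6} - \frac{8 L}{3 \left(-10 + L\right)}$ ($B{\left(L \right)} = - \frac{\frac{L + L}{L - 10} \cdot 8 + 1}{6} = - \frac{\frac{2 L}{-10 + L} 8 + 1}{6} = - \frac{\frac{16 L}{-10 + L} + 1}{6} = - \frac{1 + \frac{16 L}{-10 + L}}{6} = - \frac{1}{6} - \frac{8 L}{3 \left(-10 + L\right)}$)
$\sqrt{133667 + 200679} - B{\left(-355 \right)} = \sqrt{133667 + 200679} - \frac{10 - -6035}{6 \left(-10 - 355\right)} = \sqrt{334346} - \frac{10 + 6035}{6 \left(-365\right)} = \sqrt{334346} - \frac{1}{6} \left(- \frac{1}{365}\right) 6045 = \sqrt{334346} - - \frac{403}{146} = \sqrt{334346} + \frac{403}{146} = \frac{403}{146} + \sqrt{334346}$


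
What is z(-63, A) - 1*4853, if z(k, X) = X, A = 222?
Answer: -4631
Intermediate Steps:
z(-63, A) - 1*4853 = 222 - 1*4853 = 222 - 4853 = -4631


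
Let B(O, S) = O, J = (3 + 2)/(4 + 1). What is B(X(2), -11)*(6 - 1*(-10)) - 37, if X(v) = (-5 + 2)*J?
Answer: -85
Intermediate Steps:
J = 1 (J = 5/5 = 5*(⅕) = 1)
X(v) = -3 (X(v) = (-5 + 2)*1 = -3*1 = -3)
B(X(2), -11)*(6 - 1*(-10)) - 37 = -3*(6 - 1*(-10)) - 37 = -3*(6 + 10) - 37 = -3*16 - 37 = -48 - 37 = -85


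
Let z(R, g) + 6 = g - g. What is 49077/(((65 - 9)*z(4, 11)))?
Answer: -2337/16 ≈ -146.06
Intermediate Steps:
z(R, g) = -6 (z(R, g) = -6 + (g - g) = -6 + 0 = -6)
49077/(((65 - 9)*z(4, 11))) = 49077/(((65 - 9)*(-6))) = 49077/((56*(-6))) = 49077/(-336) = 49077*(-1/336) = -2337/16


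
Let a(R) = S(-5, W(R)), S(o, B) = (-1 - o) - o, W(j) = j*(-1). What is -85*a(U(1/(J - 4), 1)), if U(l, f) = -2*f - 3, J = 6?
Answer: -765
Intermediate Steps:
W(j) = -j
U(l, f) = -3 - 2*f
S(o, B) = -1 - 2*o
a(R) = 9 (a(R) = -1 - 2*(-5) = -1 + 10 = 9)
-85*a(U(1/(J - 4), 1)) = -85*9 = -765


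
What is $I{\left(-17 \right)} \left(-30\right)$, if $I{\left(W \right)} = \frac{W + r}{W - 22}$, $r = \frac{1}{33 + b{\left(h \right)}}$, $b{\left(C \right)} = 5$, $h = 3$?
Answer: $- \frac{3225}{247} \approx -13.057$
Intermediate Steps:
$r = \frac{1}{38}$ ($r = \frac{1}{33 + 5} = \frac{1}{38} \approx 0.026316$)
$I{\left(W \right)} = \frac{\frac{1}{38} + W}{-22 + W}$ ($I{\left(W \right)} = \frac{W + \frac{1}{38}}{W - 22} = \frac{\frac{1}{38} + W}{-22 + W}$)
$I{\left(-17 \right)} \left(-30\right) = \frac{\frac{1}{38} - 17}{-22 - 17} \left(-30\right) = \frac{1}{-39} \left(- \frac{645}{38}\right) \left(-30\right) = \left(- \frac{1}{39}\right) \left(- \frac{645}{38}\right) \left(-30\right) = \frac{215}{494} \left(-30\right) = - \frac{3225}{247}$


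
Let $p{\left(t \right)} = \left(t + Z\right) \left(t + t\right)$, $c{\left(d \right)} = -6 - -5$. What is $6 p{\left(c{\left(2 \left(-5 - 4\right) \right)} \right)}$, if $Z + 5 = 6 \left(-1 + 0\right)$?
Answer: $144$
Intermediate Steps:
$Z = -11$ ($Z = -5 + 6 \left(-1 + 0\right) = -5 + 6 \left(-1\right) = -5 - 6 = -11$)
$c{\left(d \right)} = -1$ ($c{\left(d \right)} = -6 + 5 = -1$)
$p{\left(t \right)} = 2 t \left(-11 + t\right)$ ($p{\left(t \right)} = \left(t - 11\right) \left(t + t\right) = \left(-11 + t\right) 2 t = 2 t \left(-11 + t\right)$)
$6 p{\left(c{\left(2 \left(-5 - 4\right) \right)} \right)} = 6 \cdot 2 \left(-1\right) \left(-11 - 1\right) = 6 \cdot 2 \left(-1\right) \left(-12\right) = 6 \cdot 24 = 144$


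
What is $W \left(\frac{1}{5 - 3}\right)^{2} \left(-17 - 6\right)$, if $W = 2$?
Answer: $- \frac{23}{2} \approx -11.5$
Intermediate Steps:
$W \left(\frac{1}{5 - 3}\right)^{2} \left(-17 - 6\right) = 2 \left(\frac{1}{5 - 3}\right)^{2} \left(-17 - 6\right) = 2 \left(\frac{1}{2}\right)^{2} \left(-23\right) = \frac{2}{4} \left(-23\right) = 2 \cdot \frac{1}{4} \left(-23\right) = \frac{1}{2} \left(-23\right) = - \frac{23}{2}$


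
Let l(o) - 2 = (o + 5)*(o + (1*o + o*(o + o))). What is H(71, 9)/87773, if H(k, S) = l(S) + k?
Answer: 2593/87773 ≈ 0.029542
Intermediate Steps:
l(o) = 2 + (5 + o)*(2*o + 2*o**2) (l(o) = 2 + (o + 5)*(o + (1*o + o*(o + o))) = 2 + (5 + o)*(o + (o + o*(2*o))) = 2 + (5 + o)*(o + (o + 2*o**2)) = 2 + (5 + o)*(2*o + 2*o**2))
H(k, S) = 2 + k + 2*S**3 + 10*S + 12*S**2 (H(k, S) = (2 + 2*S**3 + 10*S + 12*S**2) + k = 2 + k + 2*S**3 + 10*S + 12*S**2)
H(71, 9)/87773 = (2 + 71 + 2*9**3 + 10*9 + 12*9**2)/87773 = (2 + 71 + 2*729 + 90 + 12*81)*(1/87773) = (2 + 71 + 1458 + 90 + 972)*(1/87773) = 2593*(1/87773) = 2593/87773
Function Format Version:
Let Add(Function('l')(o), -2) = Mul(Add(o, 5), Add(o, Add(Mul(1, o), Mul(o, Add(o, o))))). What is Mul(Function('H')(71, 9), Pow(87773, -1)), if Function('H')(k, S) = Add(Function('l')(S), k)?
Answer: Rational(2593, 87773) ≈ 0.029542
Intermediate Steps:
Function('l')(o) = Add(2, Mul(Add(5, o), Add(Mul(2, o), Mul(2, Pow(o, 2))))) (Function('l')(o) = Add(2, Mul(Add(o, 5), Add(o, Add(Mul(1, o), Mul(o, Add(o, o)))))) = Add(2, Mul(Add(5, o), Add(o, Add(o, Mul(o, Mul(2, o)))))) = Add(2, Mul(Add(5, o), Add(o, Add(o, Mul(2, Pow(o, 2)))))) = Add(2, Mul(Add(5, o), Add(Mul(2, o), Mul(2, Pow(o, 2))))))
Function('H')(k, S) = Add(2, k, Mul(2, Pow(S, 3)), Mul(10, S), Mul(12, Pow(S, 2))) (Function('H')(k, S) = Add(Add(2, Mul(2, Pow(S, 3)), Mul(10, S), Mul(12, Pow(S, 2))), k) = Add(2, k, Mul(2, Pow(S, 3)), Mul(10, S), Mul(12, Pow(S, 2))))
Mul(Function('H')(71, 9), Pow(87773, -1)) = Mul(Add(2, 71, Mul(2, Pow(9, 3)), Mul(10, 9), Mul(12, Pow(9, 2))), Pow(87773, -1)) = Mul(Add(2, 71, Mul(2, 729), 90, Mul(12, 81)), Rational(1, 87773)) = Mul(Add(2, 71, 1458, 90, 972), Rational(1, 87773)) = Mul(2593, Rational(1, 87773)) = Rational(2593, 87773)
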